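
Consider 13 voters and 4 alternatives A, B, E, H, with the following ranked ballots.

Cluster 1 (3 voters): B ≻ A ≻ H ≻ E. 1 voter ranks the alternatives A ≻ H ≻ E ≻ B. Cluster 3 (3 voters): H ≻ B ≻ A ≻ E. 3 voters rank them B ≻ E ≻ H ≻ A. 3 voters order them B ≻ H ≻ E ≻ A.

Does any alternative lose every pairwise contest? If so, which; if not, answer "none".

Head-to-head results (13 voters):
A vs B: B wins 12–1.
A vs E: A is ranked higher on 3+1+3 = 7 ballots, E on 6. A wins 7–6.
A vs H: A preferred on 3+1 = 4 ballots; H wins 9–4.
B vs E: B wins 12–1.
B–H: B 9–4.
E vs H: E is ranked higher on 3 ballots, H on 10. H wins 10–3.
E is beaten in every head-to-head and is the Condorcet loser.

E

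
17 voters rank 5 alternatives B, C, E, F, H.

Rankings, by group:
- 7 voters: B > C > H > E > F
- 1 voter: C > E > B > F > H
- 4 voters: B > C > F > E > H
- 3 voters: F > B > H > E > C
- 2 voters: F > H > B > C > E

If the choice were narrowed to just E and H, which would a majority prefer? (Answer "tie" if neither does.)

Ballots ranking E above H: 1 + 4 = 5.
Ballots ranking H above E: 17 − 5 = 12.
H wins the head-to-head 12–5.

H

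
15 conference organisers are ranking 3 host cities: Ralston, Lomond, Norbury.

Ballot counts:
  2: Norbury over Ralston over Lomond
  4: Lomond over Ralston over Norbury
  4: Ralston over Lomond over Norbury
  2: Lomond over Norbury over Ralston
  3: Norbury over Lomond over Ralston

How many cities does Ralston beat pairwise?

Ralston against each rival (15 organisers):
Ralston vs Lomond: 2+4 = 6 for Ralston, 9 for Lomond — Lomond by 9–6.
Ralston vs Norbury: Ralston, 8–7.
Ralston beats Norbury; loses to Lomond — 1 pairwise win.

1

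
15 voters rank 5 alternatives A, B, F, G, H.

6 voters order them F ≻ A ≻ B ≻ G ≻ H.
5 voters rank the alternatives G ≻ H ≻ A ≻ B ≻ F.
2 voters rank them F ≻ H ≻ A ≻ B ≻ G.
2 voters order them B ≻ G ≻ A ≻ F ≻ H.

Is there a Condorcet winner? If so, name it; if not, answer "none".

F

Check each pair by majority over 15 ballots:
A vs B: A wins 13–2.
A vs F: F, 8–7.
A–G: A 8–7.
A–H: A 8–7.
B–F: F 8–7.
B vs G: B wins 10–5.
B vs H: B, 8–7.
F vs G: F, 8–7.
F vs H: F, 10–5.
G vs H: G wins 13–2.
F beats each of A, B, G, H — F is the Condorcet winner.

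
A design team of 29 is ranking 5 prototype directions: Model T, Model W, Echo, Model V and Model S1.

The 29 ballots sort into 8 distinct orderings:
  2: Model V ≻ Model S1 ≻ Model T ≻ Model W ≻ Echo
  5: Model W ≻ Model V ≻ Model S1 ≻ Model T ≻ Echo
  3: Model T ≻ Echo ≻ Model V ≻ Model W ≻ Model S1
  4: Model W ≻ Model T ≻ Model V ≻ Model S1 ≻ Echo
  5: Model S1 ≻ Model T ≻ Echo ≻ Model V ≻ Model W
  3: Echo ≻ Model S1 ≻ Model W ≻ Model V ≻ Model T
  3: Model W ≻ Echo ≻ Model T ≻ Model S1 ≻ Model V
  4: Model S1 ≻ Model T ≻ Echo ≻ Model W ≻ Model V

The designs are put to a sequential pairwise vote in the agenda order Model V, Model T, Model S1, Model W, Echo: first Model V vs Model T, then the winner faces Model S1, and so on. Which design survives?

Echo

Round 1: Model V vs Model T — 10–19, Model T advances.
Round 2: Model T vs Model S1 — 10–19, Model S1 advances.
Round 3: Model S1 vs Model W — 14–15, Model W advances.
Round 4: Model W vs Echo — 14–15, Echo advances.
The agenda winner is Echo.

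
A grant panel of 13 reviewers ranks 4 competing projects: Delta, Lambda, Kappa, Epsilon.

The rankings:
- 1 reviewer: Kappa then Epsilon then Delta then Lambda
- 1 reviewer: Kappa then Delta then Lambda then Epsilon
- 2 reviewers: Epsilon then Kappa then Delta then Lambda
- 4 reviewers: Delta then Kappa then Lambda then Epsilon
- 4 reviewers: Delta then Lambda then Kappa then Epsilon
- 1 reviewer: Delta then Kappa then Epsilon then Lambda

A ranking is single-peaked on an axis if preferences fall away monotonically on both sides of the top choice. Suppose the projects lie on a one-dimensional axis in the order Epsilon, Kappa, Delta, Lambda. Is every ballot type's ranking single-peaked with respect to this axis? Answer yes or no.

Axis positions: Epsilon=1, Kappa=2, Delta=3, Lambda=4.
Ballot type 1 (peak Kappa at position 2): ranking walks positions 2-1-3-4, expanding outward from the peak — single-peaked.
Ballot type 2 (peak Kappa at position 2): ranking walks positions 2-3-4-1, expanding outward from the peak — single-peaked.
Ballot type 3 (peak Epsilon at position 1): ranking walks positions 1-2-3-4, expanding outward from the peak — single-peaked.
Ballot type 4 (peak Delta at position 3): ranking walks positions 3-2-4-1, expanding outward from the peak — single-peaked.
Ballot type 5 (peak Delta at position 3): ranking walks positions 3-4-2-1, expanding outward from the peak — single-peaked.
Ballot type 6 (peak Delta at position 3): ranking walks positions 3-2-1-4, expanding outward from the peak — single-peaked.
Every ranking is single-peaked on this axis.

yes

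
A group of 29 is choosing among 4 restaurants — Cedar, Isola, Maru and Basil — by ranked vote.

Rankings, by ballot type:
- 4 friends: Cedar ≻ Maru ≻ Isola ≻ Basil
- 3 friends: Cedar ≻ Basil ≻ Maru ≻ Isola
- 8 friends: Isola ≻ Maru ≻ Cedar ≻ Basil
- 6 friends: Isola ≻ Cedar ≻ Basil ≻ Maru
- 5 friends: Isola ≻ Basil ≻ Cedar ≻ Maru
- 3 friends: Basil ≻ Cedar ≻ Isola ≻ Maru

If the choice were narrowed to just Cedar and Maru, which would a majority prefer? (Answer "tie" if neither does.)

Ballots ranking Cedar above Maru: 4 + 3 + 6 + 5 + 3 = 21.
Ballots ranking Maru above Cedar: 29 − 21 = 8.
Cedar wins the head-to-head 21–8.

Cedar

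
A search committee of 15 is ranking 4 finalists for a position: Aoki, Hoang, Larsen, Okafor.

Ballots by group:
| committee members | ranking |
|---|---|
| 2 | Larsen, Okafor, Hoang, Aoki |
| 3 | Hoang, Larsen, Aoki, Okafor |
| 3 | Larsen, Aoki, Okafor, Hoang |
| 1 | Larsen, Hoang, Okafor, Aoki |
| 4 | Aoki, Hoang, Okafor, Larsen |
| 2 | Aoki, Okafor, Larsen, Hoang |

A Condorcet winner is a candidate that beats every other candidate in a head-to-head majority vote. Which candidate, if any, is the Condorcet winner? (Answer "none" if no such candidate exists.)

Head-to-head results (15 committee members):
Aoki–Hoang: Aoki 9–6.
Aoki vs Larsen: Larsen wins 9–6.
Aoki vs Okafor: Aoki, 12–3.
Hoang–Larsen: Larsen 8–7.
Hoang vs Okafor: Hoang wins 8–7.
Larsen vs Okafor: Larsen wins 9–6.
Only Larsen has no losses; Larsen is the Condorcet winner.

Larsen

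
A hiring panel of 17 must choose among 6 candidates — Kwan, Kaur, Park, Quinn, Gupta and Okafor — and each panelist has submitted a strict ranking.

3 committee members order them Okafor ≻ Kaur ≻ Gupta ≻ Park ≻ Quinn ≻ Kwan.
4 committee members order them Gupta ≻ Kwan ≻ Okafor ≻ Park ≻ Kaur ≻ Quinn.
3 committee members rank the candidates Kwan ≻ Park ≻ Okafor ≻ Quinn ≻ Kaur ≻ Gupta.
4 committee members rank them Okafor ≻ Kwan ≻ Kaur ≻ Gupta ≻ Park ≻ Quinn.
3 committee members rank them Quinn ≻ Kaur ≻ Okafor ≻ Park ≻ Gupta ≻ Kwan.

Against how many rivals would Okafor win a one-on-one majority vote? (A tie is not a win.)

5

Okafor against each rival (17 committee members):
Okafor vs Kwan: 3+4+3 = 10 for Okafor, 7 for Kwan — Okafor by 10–7.
Okafor vs Kaur: 14 to 3, Okafor.
Okafor–Park: Okafor 14–3.
Okafor–Quinn: Okafor 14–3.
Okafor vs Gupta: 13 to 4, Okafor.
Okafor beats Kwan, Kaur, Park, Quinn, Gupta — 5 pairwise wins.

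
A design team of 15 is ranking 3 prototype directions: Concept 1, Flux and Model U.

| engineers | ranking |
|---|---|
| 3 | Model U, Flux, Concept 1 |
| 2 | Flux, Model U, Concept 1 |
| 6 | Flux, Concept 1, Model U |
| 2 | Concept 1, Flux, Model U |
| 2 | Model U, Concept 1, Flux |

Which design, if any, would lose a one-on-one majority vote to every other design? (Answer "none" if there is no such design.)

Model U

Pairwise majorities:
Concept 1 vs Flux: Concept 1 preferred on 2+2 = 4 ballots; Flux wins 11–4.
Concept 1 vs Model U: Concept 1 preferred on 6+2 = 8 ballots; Concept 1 wins 8–7.
Flux vs Model U: Flux wins 10–5.
Model U is beaten in every head-to-head and is the Condorcet loser.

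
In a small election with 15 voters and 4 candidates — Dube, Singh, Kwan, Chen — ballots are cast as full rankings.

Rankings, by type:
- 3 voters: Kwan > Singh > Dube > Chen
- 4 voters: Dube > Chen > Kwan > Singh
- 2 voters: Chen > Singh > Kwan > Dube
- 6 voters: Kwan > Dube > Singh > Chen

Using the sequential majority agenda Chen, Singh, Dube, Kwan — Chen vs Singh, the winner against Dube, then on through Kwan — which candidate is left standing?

Round 1: Chen vs Singh — 6–9, Singh advances.
Round 2: Singh vs Dube — 5–10, Dube advances.
Round 3: Dube vs Kwan — 4–11, Kwan advances.
The agenda winner is Kwan.

Kwan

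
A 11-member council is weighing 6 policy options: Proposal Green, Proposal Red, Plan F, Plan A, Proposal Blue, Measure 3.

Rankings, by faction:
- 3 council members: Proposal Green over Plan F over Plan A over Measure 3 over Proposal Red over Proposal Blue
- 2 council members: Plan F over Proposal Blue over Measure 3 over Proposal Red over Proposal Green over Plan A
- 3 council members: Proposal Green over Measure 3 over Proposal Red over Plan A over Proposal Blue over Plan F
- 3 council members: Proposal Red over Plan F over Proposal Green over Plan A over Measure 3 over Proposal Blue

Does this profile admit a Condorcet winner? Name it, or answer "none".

Proposal Green

Check each pair by majority over 11 ballots:
Proposal Green vs Proposal Red: 3+3 = 6 for Proposal Green, 5 for Proposal Red — Proposal Green by 6–5.
Proposal Green vs Plan F: 6 to 5, Proposal Green.
Proposal Green vs Plan A: 3+2+3+3 = 11 for Proposal Green, 0 for Plan A — Proposal Green by 11–0.
Proposal Green vs Proposal Blue: Proposal Green is ranked higher on 3+3+3 = 9 ballots, Proposal Blue on 2. Proposal Green wins 9–2.
Proposal Green vs Measure 3: 3+3+3 = 9 for Proposal Green, 2 for Measure 3 — Proposal Green by 9–2.
Proposal Red vs Plan F: 3+3 = 6 for Proposal Red, 5 for Plan F — Proposal Red by 6–5.
Proposal Red vs Plan A: 8 to 3, Proposal Red.
Proposal Red vs Proposal Blue: Proposal Red is ranked higher on 3+3+3 = 9 ballots, Proposal Blue on 2. Proposal Red wins 9–2.
Proposal Red vs Measure 3: Proposal Red is ranked higher on 3 ballots, Measure 3 on 8. Measure 3 wins 8–3.
Plan F vs Plan A: 3+2+3 = 8 for Plan F, 3 for Plan A — Plan F by 8–3.
Plan F vs Proposal Blue: Plan F is ranked higher on 3+2+3 = 8 ballots, Proposal Blue on 3. Plan F wins 8–3.
Plan F vs Measure 3: 3+2+3 = 8 for Plan F, 3 for Measure 3 — Plan F by 8–3.
Plan A vs Proposal Blue: Plan A is ranked higher on 3+3+3 = 9 ballots, Proposal Blue on 2. Plan A wins 9–2.
Plan A vs Measure 3: Plan A is ranked higher on 3+3 = 6 ballots, Measure 3 on 5. Plan A wins 6–5.
Proposal Blue vs Measure 3: Proposal Blue is ranked higher on 2 ballots, Measure 3 on 9. Measure 3 wins 9–2.
Proposal Green beats each of Proposal Red, Plan F, Plan A, Proposal Blue, Measure 3 — Proposal Green is the Condorcet winner.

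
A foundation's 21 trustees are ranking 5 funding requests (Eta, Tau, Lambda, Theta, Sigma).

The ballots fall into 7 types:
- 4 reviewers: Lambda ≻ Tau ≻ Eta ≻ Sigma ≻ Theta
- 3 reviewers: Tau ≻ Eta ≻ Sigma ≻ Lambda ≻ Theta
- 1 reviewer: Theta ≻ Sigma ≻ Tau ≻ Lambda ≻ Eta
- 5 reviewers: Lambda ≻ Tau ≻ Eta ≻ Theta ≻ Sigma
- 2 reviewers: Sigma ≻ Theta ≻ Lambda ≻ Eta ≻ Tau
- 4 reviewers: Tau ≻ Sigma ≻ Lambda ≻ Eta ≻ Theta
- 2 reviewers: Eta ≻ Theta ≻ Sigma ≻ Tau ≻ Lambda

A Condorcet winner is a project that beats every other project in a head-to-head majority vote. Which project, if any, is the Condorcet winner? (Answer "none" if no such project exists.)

Pairwise majorities:
Eta vs Tau: 2+2 = 4 for Eta, 17 for Tau — Tau by 17–4.
Eta vs Lambda: 3+2 = 5 for Eta, 16 for Lambda — Lambda by 16–5.
Eta vs Theta: Eta preferred on 4+3+5+4+2 = 18 ballots; Eta wins 18–3.
Eta vs Sigma: 4+3+5+2 = 14 for Eta, 7 for Sigma — Eta by 14–7.
Tau vs Lambda: 10 to 11, Lambda.
Tau vs Theta: 16 to 5, Tau.
Tau vs Sigma: Tau is ranked higher on 4+3+5+4 = 16 ballots, Sigma on 5. Tau wins 16–5.
Lambda vs Theta: 4+3+5+4 = 16 for Lambda, 5 for Theta — Lambda by 16–5.
Lambda vs Sigma: Lambda is ranked higher on 4+5 = 9 ballots, Sigma on 12. Sigma wins 12–9.
Theta vs Sigma: 1+5+2 = 8 for Theta, 13 for Sigma — Sigma by 13–8.
Each project drops at least one matchup (Eta loses to Tau; Tau loses to Lambda; Lambda loses to Sigma; Theta loses to Eta; Sigma loses to Eta); the cycle Eta → Sigma → Lambda → Eta rules out a Condorcet winner.

none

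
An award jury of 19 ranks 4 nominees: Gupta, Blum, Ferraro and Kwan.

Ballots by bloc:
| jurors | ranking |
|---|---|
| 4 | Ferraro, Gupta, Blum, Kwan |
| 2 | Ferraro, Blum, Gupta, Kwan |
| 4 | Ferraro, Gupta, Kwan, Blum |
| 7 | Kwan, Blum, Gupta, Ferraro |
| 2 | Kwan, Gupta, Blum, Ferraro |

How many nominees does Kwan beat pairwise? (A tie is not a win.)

1

Kwan against each rival (19 jurors):
Kwan vs Gupta: 7+2 = 9 for Kwan, 10 for Gupta — Gupta by 10–9.
Kwan vs Blum: 13 to 6, Kwan.
Kwan vs Ferraro: Ferraro, 10–9.
Kwan beats Blum; loses to Gupta, Ferraro — 1 pairwise win.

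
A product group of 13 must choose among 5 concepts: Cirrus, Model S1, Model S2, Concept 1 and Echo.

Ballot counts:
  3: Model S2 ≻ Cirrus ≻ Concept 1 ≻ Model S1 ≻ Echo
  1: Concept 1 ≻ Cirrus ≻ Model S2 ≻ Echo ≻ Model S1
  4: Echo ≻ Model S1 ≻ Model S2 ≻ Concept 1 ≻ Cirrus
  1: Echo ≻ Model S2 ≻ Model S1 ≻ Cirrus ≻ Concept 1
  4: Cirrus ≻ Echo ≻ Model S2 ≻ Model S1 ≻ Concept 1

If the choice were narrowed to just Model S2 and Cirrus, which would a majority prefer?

Model S2

Ballots ranking Model S2 above Cirrus: 3 + 4 + 1 = 8.
Ballots ranking Cirrus above Model S2: 13 − 8 = 5.
Model S2 wins the head-to-head 8–5.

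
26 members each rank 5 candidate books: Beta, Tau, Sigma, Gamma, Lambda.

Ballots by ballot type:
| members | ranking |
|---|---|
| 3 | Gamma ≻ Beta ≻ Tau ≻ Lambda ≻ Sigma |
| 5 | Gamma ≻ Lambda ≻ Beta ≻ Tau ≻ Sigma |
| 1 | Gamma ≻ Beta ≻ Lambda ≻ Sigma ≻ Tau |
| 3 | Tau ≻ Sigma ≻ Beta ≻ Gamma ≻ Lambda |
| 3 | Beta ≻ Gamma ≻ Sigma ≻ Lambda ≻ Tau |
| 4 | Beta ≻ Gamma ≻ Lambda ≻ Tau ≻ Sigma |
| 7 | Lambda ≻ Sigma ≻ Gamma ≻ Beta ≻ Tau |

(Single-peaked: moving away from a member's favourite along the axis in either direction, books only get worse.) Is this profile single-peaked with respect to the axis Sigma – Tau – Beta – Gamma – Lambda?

no

Axis positions: Sigma=1, Tau=2, Beta=3, Gamma=4, Lambda=5.
Ballot type 1 (peak Gamma at position 4): ranking walks positions 4-3-2-5-1, expanding outward from the peak — single-peaked.
Ballot type 2 (peak Gamma at position 4): ranking walks positions 4-5-3-2-1, expanding outward from the peak — single-peaked.
Ballot type 3: ranking walks positions 4-3-5-1-2; Sigma is ranked above Tau even though Tau lies between Sigma and the peak Gamma on the axis — preferences dip and rise again. Not single-peaked.
Ballot type 4 (peak Tau at position 2): ranking walks positions 2-1-3-4-5, expanding outward from the peak — single-peaked.
Ballot type 5: ranking walks positions 3-4-1-5-2; Sigma is ranked above Tau even though Tau lies between Sigma and the peak Beta on the axis — preferences dip and rise again. Not single-peaked.
Ballot type 6 (peak Beta at position 3): ranking walks positions 3-4-5-2-1, expanding outward from the peak — single-peaked.
Ballot type 7: ranking walks positions 5-1-4-3-2; Sigma is ranked above Gamma even though Gamma lies between Sigma and the peak Lambda on the axis — preferences dip and rise again. Not single-peaked.
Ballot type 3 violates single-peakedness, so the profile is not single-peaked on this axis.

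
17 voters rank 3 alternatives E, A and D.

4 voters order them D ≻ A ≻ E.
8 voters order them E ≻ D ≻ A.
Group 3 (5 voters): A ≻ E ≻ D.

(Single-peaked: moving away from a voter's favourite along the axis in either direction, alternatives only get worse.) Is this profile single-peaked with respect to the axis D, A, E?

Axis positions: D=1, A=2, E=3.
Group 1 (peak D at position 1): ranking walks positions 1-2-3, expanding outward from the peak — single-peaked.
Group 2: ranking walks positions 3-1-2; D is ranked above A even though A lies between D and the peak E on the axis — preferences dip and rise again. Not single-peaked.
Group 3 (peak A at position 2): ranking walks positions 2-3-1, expanding outward from the peak — single-peaked.
Group 2 violates single-peakedness, so the profile is not single-peaked on this axis.

no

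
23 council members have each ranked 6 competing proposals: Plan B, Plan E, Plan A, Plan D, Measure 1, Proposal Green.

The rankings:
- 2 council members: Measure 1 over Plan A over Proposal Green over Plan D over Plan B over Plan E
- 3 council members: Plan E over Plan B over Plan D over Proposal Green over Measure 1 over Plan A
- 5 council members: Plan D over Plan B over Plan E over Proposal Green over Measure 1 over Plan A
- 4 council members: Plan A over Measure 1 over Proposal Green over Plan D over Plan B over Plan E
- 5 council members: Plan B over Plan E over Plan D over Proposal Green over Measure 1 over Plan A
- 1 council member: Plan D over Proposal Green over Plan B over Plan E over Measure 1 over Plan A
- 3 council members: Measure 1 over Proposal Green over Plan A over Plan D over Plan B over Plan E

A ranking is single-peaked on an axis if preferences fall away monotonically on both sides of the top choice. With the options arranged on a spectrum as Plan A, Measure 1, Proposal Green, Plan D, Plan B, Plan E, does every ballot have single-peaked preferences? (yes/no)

Axis positions: Plan A=1, Measure 1=2, Proposal Green=3, Plan D=4, Plan B=5, Plan E=6.
Ballot type 1 (peak Measure 1 at position 2): ranking walks positions 2-1-3-4-5-6, expanding outward from the peak — single-peaked.
Ballot type 2 (peak Plan E at position 6): ranking walks positions 6-5-4-3-2-1, expanding outward from the peak — single-peaked.
Ballot type 3 (peak Plan D at position 4): ranking walks positions 4-5-6-3-2-1, expanding outward from the peak — single-peaked.
Ballot type 4 (peak Plan A at position 1): ranking walks positions 1-2-3-4-5-6, expanding outward from the peak — single-peaked.
Ballot type 5 (peak Plan B at position 5): ranking walks positions 5-6-4-3-2-1, expanding outward from the peak — single-peaked.
Ballot type 6 (peak Plan D at position 4): ranking walks positions 4-3-5-6-2-1, expanding outward from the peak — single-peaked.
Ballot type 7 (peak Measure 1 at position 2): ranking walks positions 2-3-1-4-5-6, expanding outward from the peak — single-peaked.
Every ranking is single-peaked on this axis.

yes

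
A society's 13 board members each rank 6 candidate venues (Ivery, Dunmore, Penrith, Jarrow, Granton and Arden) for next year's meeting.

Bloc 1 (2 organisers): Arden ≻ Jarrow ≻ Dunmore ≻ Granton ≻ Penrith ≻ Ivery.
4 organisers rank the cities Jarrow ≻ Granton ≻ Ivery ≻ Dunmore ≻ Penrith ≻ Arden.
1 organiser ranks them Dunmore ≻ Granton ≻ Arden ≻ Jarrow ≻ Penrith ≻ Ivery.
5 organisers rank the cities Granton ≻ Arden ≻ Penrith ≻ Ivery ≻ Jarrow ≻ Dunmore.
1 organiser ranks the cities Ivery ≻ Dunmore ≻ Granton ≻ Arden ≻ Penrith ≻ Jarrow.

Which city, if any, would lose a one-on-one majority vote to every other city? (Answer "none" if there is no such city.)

none

Head-to-head results (13 organisers):
Ivery vs Dunmore: 10 to 3, Ivery.
Ivery vs Penrith: Ivery preferred on 4+1 = 5 ballots; Penrith wins 8–5.
Ivery vs Jarrow: 5+1 = 6 for Ivery, 7 for Jarrow — Jarrow by 7–6.
Ivery vs Granton: Granton, 12–1.
Ivery–Arden: Arden 8–5.
Dunmore vs Penrith: Dunmore, 8–5.
Dunmore vs Jarrow: Jarrow wins 11–2.
Dunmore vs Granton: Granton, 9–4.
Dunmore vs Arden: 4+1+1 = 6 for Dunmore, 7 for Arden — Arden by 7–6.
Penrith–Jarrow: Jarrow 7–6.
Penrith–Granton: Granton 13–0.
Penrith vs Arden: Arden wins 9–4.
Jarrow vs Granton: 2+4 = 6 for Jarrow, 7 for Granton — Granton by 7–6.
Jarrow vs Arden: Arden, 9–4.
Granton–Arden: Granton 11–2.
Every city wins at least one matchup (Ivery beats Dunmore; Dunmore beats Penrith; Penrith beats Ivery; Jarrow beats Ivery; Granton beats Ivery; Arden beats Ivery), so there is no Condorcet loser.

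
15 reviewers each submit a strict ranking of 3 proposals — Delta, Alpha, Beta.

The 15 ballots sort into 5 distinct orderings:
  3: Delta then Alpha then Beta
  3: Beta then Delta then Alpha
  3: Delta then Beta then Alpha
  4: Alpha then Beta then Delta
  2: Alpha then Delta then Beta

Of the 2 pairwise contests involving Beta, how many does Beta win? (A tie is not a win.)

Beta against each rival (15 reviewers):
Beta vs Delta: 7 to 8, Delta.
Beta vs Alpha: 3+3 = 6 for Beta, 9 for Alpha — Alpha by 9–6.
Beta beats no one; loses to Delta, Alpha — 0 pairwise wins.

0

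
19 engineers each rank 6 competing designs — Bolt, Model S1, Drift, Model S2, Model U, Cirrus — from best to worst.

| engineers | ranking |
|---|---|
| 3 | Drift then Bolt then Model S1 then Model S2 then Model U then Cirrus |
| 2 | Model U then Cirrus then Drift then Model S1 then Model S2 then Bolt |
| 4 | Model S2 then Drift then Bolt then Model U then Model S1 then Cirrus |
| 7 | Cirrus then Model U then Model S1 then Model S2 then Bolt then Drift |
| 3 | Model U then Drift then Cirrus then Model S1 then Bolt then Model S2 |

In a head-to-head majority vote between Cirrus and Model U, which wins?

Ballots ranking Cirrus above Model U: 7.
Ballots ranking Model U above Cirrus: 19 − 7 = 12.
Model U wins the head-to-head 12–7.

Model U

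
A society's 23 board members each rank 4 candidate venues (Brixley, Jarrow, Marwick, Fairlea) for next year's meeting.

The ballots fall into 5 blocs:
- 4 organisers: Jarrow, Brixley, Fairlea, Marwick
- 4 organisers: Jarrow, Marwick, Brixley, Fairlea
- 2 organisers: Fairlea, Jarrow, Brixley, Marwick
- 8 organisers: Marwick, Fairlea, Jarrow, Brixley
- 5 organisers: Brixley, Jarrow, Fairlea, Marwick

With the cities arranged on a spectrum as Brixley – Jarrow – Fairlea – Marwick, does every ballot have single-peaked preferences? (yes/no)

no

Axis positions: Brixley=1, Jarrow=2, Fairlea=3, Marwick=4.
Bloc 1 (peak Jarrow at position 2): ranking walks positions 2-1-3-4, expanding outward from the peak — single-peaked.
Bloc 2: ranking walks positions 2-4-1-3; Marwick is ranked above Fairlea even though Fairlea lies between Marwick and the peak Jarrow on the axis — preferences dip and rise again. Not single-peaked.
Bloc 3 (peak Fairlea at position 3): ranking walks positions 3-2-1-4, expanding outward from the peak — single-peaked.
Bloc 4 (peak Marwick at position 4): ranking walks positions 4-3-2-1, expanding outward from the peak — single-peaked.
Bloc 5 (peak Brixley at position 1): ranking walks positions 1-2-3-4, expanding outward from the peak — single-peaked.
Bloc 2 violates single-peakedness, so the profile is not single-peaked on this axis.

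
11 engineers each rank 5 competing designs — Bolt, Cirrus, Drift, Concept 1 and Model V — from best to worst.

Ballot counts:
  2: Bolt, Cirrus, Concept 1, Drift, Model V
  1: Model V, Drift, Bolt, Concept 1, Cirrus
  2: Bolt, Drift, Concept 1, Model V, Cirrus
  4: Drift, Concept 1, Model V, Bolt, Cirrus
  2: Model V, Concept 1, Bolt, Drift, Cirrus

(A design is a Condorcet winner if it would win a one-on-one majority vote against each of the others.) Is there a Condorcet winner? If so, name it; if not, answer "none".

none

Check each pair by majority over 11 ballots:
Bolt vs Cirrus: 11 to 0, Bolt.
Bolt vs Drift: 2+2+2 = 6 for Bolt, 5 for Drift — Bolt by 6–5.
Bolt vs Concept 1: Bolt preferred on 2+1+2 = 5 ballots; Concept 1 wins 6–5.
Bolt vs Model V: 4 to 7, Model V.
Cirrus vs Drift: Cirrus preferred on 2 ballots; Drift wins 9–2.
Cirrus vs Concept 1: Cirrus is ranked higher on 2 ballots, Concept 1 on 9. Concept 1 wins 9–2.
Cirrus vs Model V: 2 for Cirrus, 9 for Model V — Model V by 9–2.
Drift vs Concept 1: 7 to 4, Drift.
Drift vs Model V: 2+2+4 = 8 for Drift, 3 for Model V — Drift by 8–3.
Concept 1 vs Model V: Concept 1 preferred on 2+2+4 = 8 ballots; Concept 1 wins 8–3.
Every design loses at least once (Bolt loses to Concept 1; Cirrus loses to Bolt; Drift loses to Bolt; Concept 1 loses to Drift; Model V loses to Drift). The majority relation contains the cycle Bolt beats Drift beats Concept 1 beats Bolt, so there is no Condorcet winner.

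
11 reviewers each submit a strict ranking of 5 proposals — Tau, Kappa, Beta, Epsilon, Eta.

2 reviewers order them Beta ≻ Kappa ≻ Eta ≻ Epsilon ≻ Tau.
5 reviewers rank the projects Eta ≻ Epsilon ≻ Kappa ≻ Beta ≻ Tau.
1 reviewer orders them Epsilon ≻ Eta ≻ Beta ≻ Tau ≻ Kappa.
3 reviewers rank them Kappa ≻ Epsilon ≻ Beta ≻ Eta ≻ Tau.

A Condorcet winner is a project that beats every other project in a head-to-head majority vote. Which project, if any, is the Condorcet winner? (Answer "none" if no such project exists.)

Check each pair by majority over 11 ballots:
Tau vs Kappa: Kappa, 10–1.
Tau vs Beta: Beta, 11–0.
Tau vs Epsilon: Epsilon wins 11–0.
Tau vs Eta: Eta, 11–0.
Kappa vs Beta: Kappa, 8–3.
Kappa vs Epsilon: Epsilon wins 6–5.
Kappa–Eta: Eta 6–5.
Beta vs Epsilon: Epsilon wins 9–2.
Beta vs Eta: Eta wins 6–5.
Epsilon vs Eta: Eta wins 7–4.
Eta defeats every rival head-to-head and is the Condorcet winner.

Eta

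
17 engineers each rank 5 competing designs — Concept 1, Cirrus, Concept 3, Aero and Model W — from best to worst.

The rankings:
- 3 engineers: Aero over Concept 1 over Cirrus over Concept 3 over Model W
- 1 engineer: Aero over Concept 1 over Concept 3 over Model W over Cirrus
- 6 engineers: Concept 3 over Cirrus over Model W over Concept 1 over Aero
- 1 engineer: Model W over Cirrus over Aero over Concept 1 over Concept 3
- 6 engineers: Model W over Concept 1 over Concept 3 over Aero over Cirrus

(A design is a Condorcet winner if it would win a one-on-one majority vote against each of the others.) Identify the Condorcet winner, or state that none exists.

Pairwise majorities:
Concept 1 vs Cirrus: 3+1+6 = 10 for Concept 1, 7 for Cirrus — Concept 1 by 10–7.
Concept 1 vs Concept 3: 11 to 6, Concept 1.
Concept 1 vs Aero: 6+6 = 12 for Concept 1, 5 for Aero — Concept 1 by 12–5.
Concept 1 vs Model W: Concept 1 preferred on 3+1 = 4 ballots; Model W wins 13–4.
Cirrus vs Concept 3: 4 to 13, Concept 3.
Cirrus vs Aero: Cirrus preferred on 6+1 = 7 ballots; Aero wins 10–7.
Cirrus vs Model W: Cirrus preferred on 3+6 = 9 ballots; Cirrus wins 9–8.
Concept 3 vs Aero: 6+6 = 12 for Concept 3, 5 for Aero — Concept 3 by 12–5.
Concept 3 vs Model W: Concept 3 preferred on 3+1+6 = 10 ballots; Concept 3 wins 10–7.
Aero vs Model W: Aero is ranked higher on 3+1 = 4 ballots, Model W on 13. Model W wins 13–4.
Every design loses at least once (Concept 1 loses to Model W; Cirrus loses to Concept 1; Concept 3 loses to Concept 1; Aero loses to Concept 1; Model W loses to Cirrus). The majority relation contains the cycle Concept 1 beats Cirrus beats Model W beats Concept 1, so there is no Condorcet winner.

none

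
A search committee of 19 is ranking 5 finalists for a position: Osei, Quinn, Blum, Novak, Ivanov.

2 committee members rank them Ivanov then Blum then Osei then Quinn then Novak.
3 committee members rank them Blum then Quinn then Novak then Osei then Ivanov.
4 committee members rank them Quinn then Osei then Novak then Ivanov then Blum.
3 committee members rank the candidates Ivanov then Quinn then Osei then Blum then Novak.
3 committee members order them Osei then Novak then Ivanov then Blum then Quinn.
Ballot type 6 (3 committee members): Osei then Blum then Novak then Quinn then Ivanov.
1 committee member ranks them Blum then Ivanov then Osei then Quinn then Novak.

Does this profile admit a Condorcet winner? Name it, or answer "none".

Head-to-head results (19 committee members):
Osei vs Quinn: Quinn wins 10–9.
Osei vs Blum: Osei is ranked higher on 4+3+3+3 = 13 ballots, Blum on 6. Osei wins 13–6.
Osei vs Novak: Osei wins 16–3.
Osei vs Ivanov: 3+4+3+3 = 13 for Osei, 6 for Ivanov — Osei by 13–6.
Quinn vs Blum: 4+3 = 7 for Quinn, 12 for Blum — Blum by 12–7.
Quinn vs Novak: Quinn is ranked higher on 2+3+4+3+1 = 13 ballots, Novak on 6. Quinn wins 13–6.
Quinn–Ivanov: Quinn 10–9.
Blum vs Novak: Blum preferred on 2+3+3+3+1 = 12 ballots; Blum wins 12–7.
Blum–Ivanov: Ivanov 12–7.
Novak–Ivanov: Novak 13–6.
Each candidate drops at least one matchup (Osei loses to Quinn; Quinn loses to Blum; Blum loses to Osei; Novak loses to Osei; Ivanov loses to Osei); the cycle Osei > Blum > Quinn > Osei rules out a Condorcet winner.

none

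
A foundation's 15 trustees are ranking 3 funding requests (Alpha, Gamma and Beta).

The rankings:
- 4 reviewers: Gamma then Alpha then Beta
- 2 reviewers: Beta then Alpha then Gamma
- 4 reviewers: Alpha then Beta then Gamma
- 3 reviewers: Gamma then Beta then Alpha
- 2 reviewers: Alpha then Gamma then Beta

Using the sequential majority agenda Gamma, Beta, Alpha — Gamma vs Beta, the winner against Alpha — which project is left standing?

Alpha

Round 1: Gamma vs Beta — 9–6, Gamma advances.
Round 2: Gamma vs Alpha — 7–8, Alpha advances.
Alpha survives the agenda.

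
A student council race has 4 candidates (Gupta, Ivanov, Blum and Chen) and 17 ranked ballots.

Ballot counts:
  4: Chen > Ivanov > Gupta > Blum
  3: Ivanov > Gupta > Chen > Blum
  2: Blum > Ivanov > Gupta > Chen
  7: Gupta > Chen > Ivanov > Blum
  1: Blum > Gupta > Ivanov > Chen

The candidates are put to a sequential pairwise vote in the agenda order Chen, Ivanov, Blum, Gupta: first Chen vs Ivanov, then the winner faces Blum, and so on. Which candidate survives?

Gupta

Round 1: Chen vs Ivanov — 11–6, Chen advances.
Round 2: Chen vs Blum — 14–3, Chen advances.
Round 3: Chen vs Gupta — 4–13, Gupta advances.
Gupta survives the agenda.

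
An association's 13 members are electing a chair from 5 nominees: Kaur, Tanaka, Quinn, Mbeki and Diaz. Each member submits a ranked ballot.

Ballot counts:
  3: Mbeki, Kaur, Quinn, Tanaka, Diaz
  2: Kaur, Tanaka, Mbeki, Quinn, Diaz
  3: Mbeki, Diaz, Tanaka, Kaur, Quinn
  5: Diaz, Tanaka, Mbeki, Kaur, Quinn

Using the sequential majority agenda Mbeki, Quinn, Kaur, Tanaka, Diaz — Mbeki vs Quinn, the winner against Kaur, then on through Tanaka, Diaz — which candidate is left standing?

Diaz

Round 1: Mbeki vs Quinn — 13–0, Mbeki advances.
Round 2: Mbeki vs Kaur — 11–2, Mbeki advances.
Round 3: Mbeki vs Tanaka — 6–7, Tanaka advances.
Round 4: Tanaka vs Diaz — 5–8, Diaz advances.
The agenda winner is Diaz.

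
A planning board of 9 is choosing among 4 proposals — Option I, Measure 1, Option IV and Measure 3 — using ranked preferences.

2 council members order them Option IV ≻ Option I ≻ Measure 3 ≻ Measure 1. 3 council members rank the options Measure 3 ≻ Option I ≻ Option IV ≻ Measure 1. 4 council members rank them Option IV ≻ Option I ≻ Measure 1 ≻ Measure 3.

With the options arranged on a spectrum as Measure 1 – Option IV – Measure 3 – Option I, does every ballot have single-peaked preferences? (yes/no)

Axis positions: Measure 1=1, Option IV=2, Measure 3=3, Option I=4.
Bloc 1: ranking walks positions 2-4-3-1; Option I is ranked above Measure 3 even though Measure 3 lies between Option I and the peak Option IV on the axis — preferences dip and rise again. Not single-peaked.
Bloc 2 (peak Measure 3 at position 3): ranking walks positions 3-4-2-1, expanding outward from the peak — single-peaked.
Bloc 3: ranking walks positions 2-4-1-3; Option I is ranked above Measure 3 even though Measure 3 lies between Option I and the peak Option IV on the axis — preferences dip and rise again. Not single-peaked.
Bloc 1 violates single-peakedness, so the profile is not single-peaked on this axis.

no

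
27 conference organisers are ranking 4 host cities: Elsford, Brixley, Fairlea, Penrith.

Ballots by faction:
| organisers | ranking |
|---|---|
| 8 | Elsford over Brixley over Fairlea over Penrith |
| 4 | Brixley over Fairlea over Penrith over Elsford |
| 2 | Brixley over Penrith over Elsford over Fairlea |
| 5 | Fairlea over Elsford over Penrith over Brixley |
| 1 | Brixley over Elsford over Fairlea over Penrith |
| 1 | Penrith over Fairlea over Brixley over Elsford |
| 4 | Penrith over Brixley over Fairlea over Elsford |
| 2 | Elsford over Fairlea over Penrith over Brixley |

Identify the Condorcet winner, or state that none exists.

none

Head-to-head results (27 organisers):
Elsford vs Brixley: Elsford wins 15–12.
Elsford vs Fairlea: Fairlea, 14–13.
Elsford–Penrith: Elsford 16–11.
Brixley vs Fairlea: Brixley is ranked higher on 8+4+2+1+4 = 19 ballots, Fairlea on 8. Brixley wins 19–8.
Brixley–Penrith: Brixley 15–12.
Fairlea vs Penrith: Fairlea wins 20–7.
Each city drops at least one matchup (Elsford loses to Fairlea; Brixley loses to Elsford; Fairlea loses to Brixley; Penrith loses to Elsford); the cycle Elsford > Brixley > Fairlea > Elsford rules out a Condorcet winner.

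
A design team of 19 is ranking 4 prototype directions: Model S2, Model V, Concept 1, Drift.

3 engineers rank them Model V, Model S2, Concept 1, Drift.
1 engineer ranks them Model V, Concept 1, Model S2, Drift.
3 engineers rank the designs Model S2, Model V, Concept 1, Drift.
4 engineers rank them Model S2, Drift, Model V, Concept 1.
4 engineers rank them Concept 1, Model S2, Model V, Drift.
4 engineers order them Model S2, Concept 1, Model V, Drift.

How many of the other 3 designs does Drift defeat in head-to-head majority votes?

0

Drift against each rival (19 engineers):
Drift vs Model S2: Model S2, 19–0.
Drift vs Model V: Model V wins 15–4.
Drift vs Concept 1: 4 to 15, Concept 1.
Drift beats no one; loses to Model S2, Model V, Concept 1 — 0 pairwise wins.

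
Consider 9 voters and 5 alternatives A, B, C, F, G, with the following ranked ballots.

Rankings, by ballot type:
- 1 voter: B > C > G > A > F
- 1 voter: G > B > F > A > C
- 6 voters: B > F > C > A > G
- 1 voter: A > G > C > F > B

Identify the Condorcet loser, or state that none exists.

Head-to-head results (9 voters):
A–B: B 8–1.
A vs C: A preferred on 1+1 = 2 ballots; C wins 7–2.
A vs F: 2 to 7, F.
A vs G: A preferred on 6+1 = 7 ballots; A wins 7–2.
B vs C: B wins 8–1.
B vs F: B wins 8–1.
B vs G: B is ranked higher on 1+6 = 7 ballots, G on 2. B wins 7–2.
C vs F: C is ranked higher on 1+1 = 2 ballots, F on 7. F wins 7–2.
C vs G: C preferred on 1+6 = 7 ballots; C wins 7–2.
F vs G: F, 6–3.
Only G has no wins; G is the Condorcet loser.

G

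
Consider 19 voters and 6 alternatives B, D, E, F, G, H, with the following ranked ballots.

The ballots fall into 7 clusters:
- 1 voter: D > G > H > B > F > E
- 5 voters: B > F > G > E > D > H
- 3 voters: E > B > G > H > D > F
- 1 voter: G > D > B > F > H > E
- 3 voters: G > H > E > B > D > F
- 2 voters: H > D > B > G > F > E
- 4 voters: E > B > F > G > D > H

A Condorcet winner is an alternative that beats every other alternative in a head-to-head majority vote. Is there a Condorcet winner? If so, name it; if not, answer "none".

none

Pairwise majorities:
B vs D: B wins 15–4.
B vs E: E, 10–9.
B vs F: B wins 19–0.
B vs G: B wins 14–5.
B vs H: B wins 13–6.
D–E: E 15–4.
D vs F: D wins 10–9.
D–G: G 16–3.
D–H: D 11–8.
E vs F: E wins 10–9.
E–G: G 12–7.
E–H: E 12–7.
F–G: G 10–9.
F–H: F 10–9.
G vs H: G wins 17–2.
No alternative is unbeaten: B loses to E; D loses to B; E loses to G; F loses to B; G loses to B; H loses to B. In particular B > G > E > B is a majority cycle — no Condorcet winner exists.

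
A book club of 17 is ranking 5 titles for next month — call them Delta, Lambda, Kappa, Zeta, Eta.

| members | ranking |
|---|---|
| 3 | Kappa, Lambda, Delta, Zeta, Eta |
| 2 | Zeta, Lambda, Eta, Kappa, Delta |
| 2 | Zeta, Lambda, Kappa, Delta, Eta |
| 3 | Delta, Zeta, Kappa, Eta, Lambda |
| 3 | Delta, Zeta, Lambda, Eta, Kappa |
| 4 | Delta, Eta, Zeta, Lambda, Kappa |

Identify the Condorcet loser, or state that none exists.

Kappa

Pairwise majorities:
Delta vs Lambda: 10 to 7, Delta.
Delta vs Kappa: Delta, 10–7.
Delta vs Zeta: Delta wins 13–4.
Delta vs Eta: 3+2+3+3+4 = 15 for Delta, 2 for Eta — Delta by 15–2.
Lambda vs Kappa: Lambda is ranked higher on 2+2+3+4 = 11 ballots, Kappa on 6. Lambda wins 11–6.
Lambda vs Zeta: Zeta wins 14–3.
Lambda vs Eta: Lambda wins 10–7.
Kappa vs Zeta: Kappa preferred on 3 ballots; Zeta wins 14–3.
Kappa vs Eta: 3+2+3 = 8 for Kappa, 9 for Eta — Eta by 9–8.
Zeta vs Eta: 13 to 4, Zeta.
Kappa loses to every other book — it is the Condorcet loser.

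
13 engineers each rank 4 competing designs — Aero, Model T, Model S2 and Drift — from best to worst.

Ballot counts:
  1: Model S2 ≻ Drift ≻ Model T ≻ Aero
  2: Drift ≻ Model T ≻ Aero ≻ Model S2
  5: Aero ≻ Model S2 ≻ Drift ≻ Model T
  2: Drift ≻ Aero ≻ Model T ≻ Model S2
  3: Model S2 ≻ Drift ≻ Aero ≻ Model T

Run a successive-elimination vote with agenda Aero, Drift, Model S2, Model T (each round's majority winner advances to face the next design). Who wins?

Round 1: Aero vs Drift — 5–8, Drift advances.
Round 2: Drift vs Model S2 — 4–9, Model S2 advances.
Round 3: Model S2 vs Model T — 9–4, Model S2 advances.
Model S2 survives the agenda.

Model S2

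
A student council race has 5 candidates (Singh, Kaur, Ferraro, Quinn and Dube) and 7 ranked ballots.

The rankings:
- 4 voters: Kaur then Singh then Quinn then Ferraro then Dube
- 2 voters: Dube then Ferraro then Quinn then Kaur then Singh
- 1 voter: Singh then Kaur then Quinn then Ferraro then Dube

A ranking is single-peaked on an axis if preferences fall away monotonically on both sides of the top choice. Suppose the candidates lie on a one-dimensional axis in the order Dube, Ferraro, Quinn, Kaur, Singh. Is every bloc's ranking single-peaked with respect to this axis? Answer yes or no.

yes

Axis positions: Dube=1, Ferraro=2, Quinn=3, Kaur=4, Singh=5.
Bloc 1 (peak Kaur at position 4): ranking walks positions 4-5-3-2-1, expanding outward from the peak — single-peaked.
Bloc 2 (peak Dube at position 1): ranking walks positions 1-2-3-4-5, expanding outward from the peak — single-peaked.
Bloc 3 (peak Singh at position 5): ranking walks positions 5-4-3-2-1, expanding outward from the peak — single-peaked.
Every ranking is single-peaked on this axis.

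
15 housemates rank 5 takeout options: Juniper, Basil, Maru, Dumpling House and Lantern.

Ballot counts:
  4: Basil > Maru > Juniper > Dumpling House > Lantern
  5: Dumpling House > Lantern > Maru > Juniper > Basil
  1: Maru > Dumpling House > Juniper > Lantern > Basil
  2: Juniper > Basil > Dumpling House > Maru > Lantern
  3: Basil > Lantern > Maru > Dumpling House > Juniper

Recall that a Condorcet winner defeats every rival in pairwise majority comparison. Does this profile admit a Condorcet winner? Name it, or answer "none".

Head-to-head results (15 friends):
Juniper–Basil: Juniper 8–7.
Juniper vs Maru: Maru, 13–2.
Juniper–Dumpling House: Dumpling House 9–6.
Juniper vs Lantern: Lantern wins 8–7.
Basil vs Maru: Basil, 9–6.
Basil vs Dumpling House: Basil wins 9–6.
Basil–Lantern: Basil 9–6.
Maru vs Dumpling House: Maru wins 8–7.
Maru vs Lantern: Lantern wins 8–7.
Dumpling House vs Lantern: Dumpling House wins 12–3.
Each restaurant drops at least one matchup (Juniper loses to Maru; Basil loses to Juniper; Maru loses to Basil; Dumpling House loses to Basil; Lantern loses to Basil); the cycle Juniper > Basil > Maru > Juniper rules out a Condorcet winner.

none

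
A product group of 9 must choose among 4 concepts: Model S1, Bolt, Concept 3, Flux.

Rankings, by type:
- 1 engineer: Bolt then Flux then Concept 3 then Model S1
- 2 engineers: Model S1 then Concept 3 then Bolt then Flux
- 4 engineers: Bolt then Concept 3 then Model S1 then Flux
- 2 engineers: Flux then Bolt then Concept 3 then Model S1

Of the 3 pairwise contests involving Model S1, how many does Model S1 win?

1

Model S1 against each rival (9 engineers):
Model S1 vs Bolt: Model S1 preferred on 2 ballots; Bolt wins 7–2.
Model S1 vs Concept 3: Concept 3 wins 7–2.
Model S1 vs Flux: Model S1 preferred on 2+4 = 6 ballots; Model S1 wins 6–3.
Model S1 beats Flux; loses to Bolt, Concept 3 — 1 pairwise win.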